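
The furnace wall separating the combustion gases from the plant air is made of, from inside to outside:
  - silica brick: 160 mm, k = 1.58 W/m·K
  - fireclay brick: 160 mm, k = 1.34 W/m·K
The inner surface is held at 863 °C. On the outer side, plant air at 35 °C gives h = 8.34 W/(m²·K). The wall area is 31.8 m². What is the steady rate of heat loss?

Q ≈ 77300 W

Using the resistance-network approach (series):
R_silica brick = L/(kA) = 0.16/(1.58×31.8) = 0.003184 K/W
R_fireclay brick = L/(kA) = 0.16/(1.34×31.8) = 0.003755 K/W
R_outer film = 1/(h_o·A) = 1/(8.34×31.8) = 0.003771 K/W
R_total = 0.01071 K/W
Q = ΔT / R_total = 828 / 0.01071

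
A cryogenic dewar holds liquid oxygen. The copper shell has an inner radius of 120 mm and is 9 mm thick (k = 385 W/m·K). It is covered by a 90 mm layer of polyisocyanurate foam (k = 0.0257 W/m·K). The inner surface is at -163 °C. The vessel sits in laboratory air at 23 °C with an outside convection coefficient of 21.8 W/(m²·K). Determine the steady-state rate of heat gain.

Each spherical layer contributes R = (1/r_i − 1/r_o)/(4πk):
R_copper shell = (1/0.12 − 1/0.129)/(4π×385) = 1.202×10^-4 K/W
R_polyisocyanurate foam = (1/0.129 − 1/0.219)/(4π×0.0257) = 9.864 K/W
R_outer film = 1/(h·4πr_o²) = 1/(21.8×4π×0.219²) = 0.07611 K/W
R_total = 9.941 K/W
Q = ΔT/R_total = 186/9.941

Q ≈ 18.7 W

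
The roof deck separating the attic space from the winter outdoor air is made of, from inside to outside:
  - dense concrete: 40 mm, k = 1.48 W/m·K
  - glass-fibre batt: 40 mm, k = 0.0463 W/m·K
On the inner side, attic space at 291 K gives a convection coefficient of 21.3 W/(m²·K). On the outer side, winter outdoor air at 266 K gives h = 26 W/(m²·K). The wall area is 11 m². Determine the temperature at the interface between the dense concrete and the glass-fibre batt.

T ≈ 289 K

Treating each layer as a thermal resistance in series:
R_inner film = 1/(h_i·A) = 1/(21.3×11) = 0.004268 K/W
R_dense concrete = L/(kA) = 0.04/(1.48×11) = 0.002457 K/W
R_glass-fibre batt = L/(kA) = 0.04/(0.0463×11) = 0.07854 K/W
R_outer film = 1/(h_o·A) = 1/(26×11) = 0.003497 K/W
R_total = 0.08876 K/W;  Q = ΔT/R_total = 25/0.08876 = 281.7 W
T_interface = T_inner − Q·ΣR(inner→interface) = 291 − 282×0.006725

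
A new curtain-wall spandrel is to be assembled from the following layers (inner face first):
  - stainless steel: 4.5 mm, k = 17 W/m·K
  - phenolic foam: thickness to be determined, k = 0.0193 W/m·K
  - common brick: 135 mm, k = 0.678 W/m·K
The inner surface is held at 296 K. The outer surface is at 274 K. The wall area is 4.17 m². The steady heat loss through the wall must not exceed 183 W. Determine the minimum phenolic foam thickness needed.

L ≈ 5.83 mm

Using the resistance-network approach (series):
R_stainless steel = L/(kA) = 0.0045/(17×4.17) = 6.348×10^-5 K/W
R_common brick = L/(kA) = 0.135/(0.678×4.17) = 0.04775 K/W
Sum of the known resistances R_other = 0.04781 K/W
Required total resistance R_tot = ΔT/Q_allow = 22/183 = 0.1202 K/W
R_phenolic foam = R_tot − R_other = 0.07241 K/W
L = R·k·A = 0.07241×0.0193×4.17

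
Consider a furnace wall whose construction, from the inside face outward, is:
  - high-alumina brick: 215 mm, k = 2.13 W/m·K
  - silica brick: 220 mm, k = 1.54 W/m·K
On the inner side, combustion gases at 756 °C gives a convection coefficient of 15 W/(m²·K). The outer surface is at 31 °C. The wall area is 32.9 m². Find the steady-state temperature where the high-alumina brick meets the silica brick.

Series thermal resistances:
R_inner film = 1/(h_i·A) = 1/(15×32.9) = 0.002026 K/W
R_high-alumina brick = L/(kA) = 0.215/(2.13×32.9) = 0.003068 K/W
R_silica brick = L/(kA) = 0.22/(1.54×32.9) = 0.004342 K/W
R_total = 0.009437 K/W;  Q = ΔT/R_total = 725/0.009437 = 76830 W
T_interface = T_inner − Q·ΣR(inner→interface) = 756 − 76800×0.005094

T ≈ 365 °C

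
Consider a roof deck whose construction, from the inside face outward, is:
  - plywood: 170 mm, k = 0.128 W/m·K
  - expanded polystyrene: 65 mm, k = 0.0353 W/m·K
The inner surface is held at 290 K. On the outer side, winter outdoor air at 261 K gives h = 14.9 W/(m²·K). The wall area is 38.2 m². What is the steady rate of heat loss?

Thermal resistances in series:
R_plywood = L/(kA) = 0.17/(0.128×38.2) = 0.03477 K/W
R_expanded polystyrene = L/(kA) = 0.065/(0.0353×38.2) = 0.0482 K/W
R_outer film = 1/(h_o·A) = 1/(14.9×38.2) = 0.001757 K/W
R_total = 0.08473 K/W
Q = ΔT / R_total = 29 / 0.08473

Q ≈ 342 W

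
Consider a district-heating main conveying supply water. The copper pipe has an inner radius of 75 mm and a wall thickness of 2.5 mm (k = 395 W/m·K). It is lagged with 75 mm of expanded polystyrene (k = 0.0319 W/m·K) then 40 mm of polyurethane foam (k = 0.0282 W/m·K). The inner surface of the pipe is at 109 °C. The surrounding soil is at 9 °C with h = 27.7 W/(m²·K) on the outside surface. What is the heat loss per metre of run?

q′ ≈ 21.2 W/m

Per-layer cylindrical resistances, series-summed:
R_copper pipe wall = ln(77.5/75)/(2π×395×1) = 1.321×10^-5 K/W
R_expanded polystyrene = ln(152.5/77.5)/(2π×0.0319×1) = 3.377 K/W
R_polyurethane foam = ln(192.5/152.5)/(2π×0.0282×1) = 1.315 K/W
R_outer film = 1/(h_o·2πr_oL) = 1/(27.7×2π×0.1925×1) = 0.02985 K/W
R_total = 4.722 K/W
Q = ΔT/R_total = 100/4.722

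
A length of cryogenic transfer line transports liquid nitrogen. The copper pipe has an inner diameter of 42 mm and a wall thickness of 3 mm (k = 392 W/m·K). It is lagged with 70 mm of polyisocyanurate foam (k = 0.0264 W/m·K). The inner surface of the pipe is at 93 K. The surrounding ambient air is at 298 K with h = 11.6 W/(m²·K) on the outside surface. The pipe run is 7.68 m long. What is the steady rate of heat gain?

Q ≈ 188 W

Cylindrical conduction, so R = ln(r₂/r₁)/(2πkL) per layer, in series:
R_copper pipe wall = ln(24/21)/(2π×392×7.68) = 7.059×10^-6 K/W
R_polyisocyanurate foam = ln(94/24)/(2π×0.0264×7.68) = 1.072 K/W
R_outer film = 1/(h_o·2πr_oL) = 1/(11.6×2π×0.094×7.68) = 0.01901 K/W
R_total = 1.091 K/W
Q = ΔT/R_total = 205/1.091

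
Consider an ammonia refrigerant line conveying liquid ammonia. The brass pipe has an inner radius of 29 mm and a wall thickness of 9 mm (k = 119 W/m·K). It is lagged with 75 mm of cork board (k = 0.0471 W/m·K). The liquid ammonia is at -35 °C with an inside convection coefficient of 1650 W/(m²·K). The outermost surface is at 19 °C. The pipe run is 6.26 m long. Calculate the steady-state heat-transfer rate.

Q ≈ 91.7 W

Treating each annulus and film as a series resistance:
R_inner film = 1/(h_i·2πr₁L) = 1/(1650×2π×0.029×6.26) = 5.313×10^-4 K/W
R_brass pipe wall = ln(38/29)/(2π×119×6.26) = 5.775×10^-5 K/W
R_cork board = ln(113/38)/(2π×0.0471×6.26) = 0.5883 K/W
R_total = 0.5889 K/W
Q = ΔT/R_total = 54/0.5889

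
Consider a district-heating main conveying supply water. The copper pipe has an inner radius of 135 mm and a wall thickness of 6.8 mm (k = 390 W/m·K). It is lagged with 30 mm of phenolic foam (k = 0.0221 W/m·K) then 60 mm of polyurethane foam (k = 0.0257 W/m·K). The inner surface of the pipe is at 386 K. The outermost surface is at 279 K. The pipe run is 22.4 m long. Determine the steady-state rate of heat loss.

Cylindrical conduction, so R = ln(r₂/r₁)/(2πkL) per layer, in series:
R_copper pipe wall = ln(141.8/135)/(2π×390×22.4) = 8.953×10^-7 K/W
R_phenolic foam = ln(171.8/141.8)/(2π×0.0221×22.4) = 0.0617 K/W
R_polyurethane foam = ln(231.8/171.8)/(2π×0.0257×22.4) = 0.08281 K/W
R_total = 0.1445 K/W
Q = ΔT/R_total = 107/0.1445

Q ≈ 740 W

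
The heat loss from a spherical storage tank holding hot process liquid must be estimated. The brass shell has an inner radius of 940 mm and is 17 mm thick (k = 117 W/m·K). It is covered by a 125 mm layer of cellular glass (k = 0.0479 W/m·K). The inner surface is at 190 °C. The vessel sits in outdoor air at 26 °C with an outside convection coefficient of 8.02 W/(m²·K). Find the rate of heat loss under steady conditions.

Each spherical layer contributes R = (1/r_i − 1/r_o)/(4πk):
R_brass shell = (1/0.94 − 1/0.957)/(4π×117) = 1.285×10^-5 K/W
R_cellular glass = (1/0.957 − 1/1.082)/(4π×0.0479) = 0.2006 K/W
R_outer film = 1/(h·4πr_o²) = 1/(8.02×4π×1.082²) = 0.008475 K/W
R_total = 0.209 K/W
Q = ΔT/R_total = 164/0.209

Q ≈ 785 W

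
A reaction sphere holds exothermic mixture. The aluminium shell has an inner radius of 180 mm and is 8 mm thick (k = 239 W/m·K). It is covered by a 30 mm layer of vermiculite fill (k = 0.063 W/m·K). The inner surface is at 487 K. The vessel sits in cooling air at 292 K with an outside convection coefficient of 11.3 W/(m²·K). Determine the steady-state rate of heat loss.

For a spherical shell R = (1/r₁ − 1/r₂)/(4πk); film R = 1/(h·4πr²). In series:
R_aluminium shell = (1/0.18 − 1/0.188)/(4π×239) = 7.871×10^-5 K/W
R_vermiculite fill = (1/0.188 − 1/0.218)/(4π×0.063) = 0.9246 K/W
R_outer film = 1/(h·4πr_o²) = 1/(11.3×4π×0.218²) = 0.1482 K/W
R_total = 1.073 K/W
Q = ΔT/R_total = 195/1.073

Q ≈ 182 W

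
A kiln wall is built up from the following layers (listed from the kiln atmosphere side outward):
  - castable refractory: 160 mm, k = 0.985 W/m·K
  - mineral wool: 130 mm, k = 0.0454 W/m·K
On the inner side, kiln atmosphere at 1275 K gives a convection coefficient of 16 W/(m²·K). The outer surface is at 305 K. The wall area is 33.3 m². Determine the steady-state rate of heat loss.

Q ≈ 10500 W

Model the wall as resistances in series:
R_inner film = 1/(h_i·A) = 1/(16×33.3) = 0.001877 K/W
R_castable refractory = L/(kA) = 0.16/(0.985×33.3) = 0.004878 K/W
R_mineral wool = L/(kA) = 0.13/(0.0454×33.3) = 0.08599 K/W
R_total = 0.09274 K/W
Q = ΔT / R_total = 970 / 0.09274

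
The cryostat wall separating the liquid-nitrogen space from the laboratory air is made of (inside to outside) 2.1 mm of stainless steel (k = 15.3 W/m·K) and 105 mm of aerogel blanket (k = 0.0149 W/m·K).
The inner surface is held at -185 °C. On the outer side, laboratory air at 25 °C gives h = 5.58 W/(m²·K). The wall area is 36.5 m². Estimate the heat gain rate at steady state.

Using the resistance-network approach (series):
R_stainless steel = L/(kA) = 0.0021/(15.3×36.5) = 3.76×10^-6 K/W
R_aerogel blanket = L/(kA) = 0.105/(0.0149×36.5) = 0.1931 K/W
R_outer film = 1/(h_o·A) = 1/(5.58×36.5) = 0.00491 K/W
R_total = 0.198 K/W
Q = ΔT / R_total = 210 / 0.198

Q ≈ 1060 W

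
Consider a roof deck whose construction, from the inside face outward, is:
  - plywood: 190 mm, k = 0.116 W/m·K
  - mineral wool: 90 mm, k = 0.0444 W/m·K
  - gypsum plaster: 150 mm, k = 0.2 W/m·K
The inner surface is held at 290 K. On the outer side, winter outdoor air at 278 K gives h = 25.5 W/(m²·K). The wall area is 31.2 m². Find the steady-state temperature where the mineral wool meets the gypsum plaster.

T ≈ 280 K

Thermal resistances in series:
R_plywood = L/(kA) = 0.19/(0.116×31.2) = 0.0525 K/W
R_mineral wool = L/(kA) = 0.09/(0.0444×31.2) = 0.06497 K/W
R_gypsum plaster = L/(kA) = 0.15/(0.2×31.2) = 0.02404 K/W
R_outer film = 1/(h_o·A) = 1/(25.5×31.2) = 0.001257 K/W
R_total = 0.1428 K/W;  Q = ΔT/R_total = 12/0.1428 = 84.06 W
T_interface = T_inner − Q·ΣR(inner→interface) = 290 − 84.1×0.1175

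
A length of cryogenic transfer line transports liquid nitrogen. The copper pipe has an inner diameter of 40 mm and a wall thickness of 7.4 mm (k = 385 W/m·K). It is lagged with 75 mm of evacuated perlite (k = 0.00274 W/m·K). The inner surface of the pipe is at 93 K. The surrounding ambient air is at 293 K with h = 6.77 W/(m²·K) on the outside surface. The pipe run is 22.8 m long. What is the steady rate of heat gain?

Q ≈ 59.4 W

For a radial system each layer contributes R = ln(r_out/r_in)/(2πkL); films add R = 1/(hA).
R_copper pipe wall = ln(27.4/20)/(2π×385×22.8) = 5.708×10^-6 K/W
R_evacuated perlite = ln(102.4/27.4)/(2π×0.00274×22.8) = 3.359 K/W
R_outer film = 1/(h_o·2πr_oL) = 1/(6.77×2π×0.1024×22.8) = 0.01007 K/W
R_total = 3.369 K/W
Q = ΔT/R_total = 200/3.369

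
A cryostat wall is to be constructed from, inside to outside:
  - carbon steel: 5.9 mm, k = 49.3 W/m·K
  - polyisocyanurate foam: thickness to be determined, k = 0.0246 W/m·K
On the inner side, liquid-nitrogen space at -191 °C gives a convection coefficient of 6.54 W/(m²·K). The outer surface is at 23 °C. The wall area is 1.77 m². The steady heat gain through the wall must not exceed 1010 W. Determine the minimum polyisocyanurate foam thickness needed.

L ≈ 5.46 mm

Using the resistance-network approach (series):
R_inner film = 1/(h_i·A) = 1/(6.54×1.77) = 0.08639 K/W
R_carbon steel = L/(kA) = 0.0059/(49.3×1.77) = 6.761×10^-5 K/W
Sum of the known resistances R_other = 0.08645 K/W
Required total resistance R_tot = ΔT/Q_allow = 214/1010 = 0.2119 K/W
R_polyisocyanurate foam = R_tot − R_other = 0.1254 K/W
L = R·k·A = 0.1254×0.0246×1.77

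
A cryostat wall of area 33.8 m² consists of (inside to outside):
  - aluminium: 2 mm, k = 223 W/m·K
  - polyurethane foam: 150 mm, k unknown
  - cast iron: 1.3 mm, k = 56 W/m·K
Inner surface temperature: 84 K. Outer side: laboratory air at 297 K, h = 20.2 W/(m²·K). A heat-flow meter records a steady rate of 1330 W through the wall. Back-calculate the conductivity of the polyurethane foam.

Model the wall as resistances in series:
R_aluminium = L/(kA) = 0.002/(223×33.8) = 2.653×10^-7 K/W
R_cast iron = L/(kA) = 0.0013/(56×33.8) = 6.868×10^-7 K/W
R_outer film = 1/(h_o·A) = 1/(20.2×33.8) = 0.001465 K/W
Sum of known resistances R_other = 0.001466 K/W
Total R = ΔT/Q = 213/1330 = 0.1602 K/W
R_polyurethane foam = R_total − R_other = 0.1587 K/W
k = L/(R·A) = 0.15/(0.1587×33.8)

k ≈ 0.028 W/(m·K)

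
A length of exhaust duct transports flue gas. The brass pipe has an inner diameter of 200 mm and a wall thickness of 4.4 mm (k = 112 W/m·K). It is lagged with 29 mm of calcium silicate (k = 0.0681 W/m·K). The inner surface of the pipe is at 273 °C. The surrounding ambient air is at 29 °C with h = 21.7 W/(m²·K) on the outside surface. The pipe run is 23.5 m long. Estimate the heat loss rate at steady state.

Cylindrical conduction, so R = ln(r₂/r₁)/(2πkL) per layer, in series:
R_brass pipe wall = ln(104.4/100)/(2π×112×23.5) = 2.604×10^-6 K/W
R_calcium silicate = ln(133.4/104.4)/(2π×0.0681×23.5) = 0.02438 K/W
R_outer film = 1/(h_o·2πr_oL) = 1/(21.7×2π×0.1334×23.5) = 0.00234 K/W
R_total = 0.02672 K/W
Q = ΔT/R_total = 244/0.02672

Q ≈ 9130 W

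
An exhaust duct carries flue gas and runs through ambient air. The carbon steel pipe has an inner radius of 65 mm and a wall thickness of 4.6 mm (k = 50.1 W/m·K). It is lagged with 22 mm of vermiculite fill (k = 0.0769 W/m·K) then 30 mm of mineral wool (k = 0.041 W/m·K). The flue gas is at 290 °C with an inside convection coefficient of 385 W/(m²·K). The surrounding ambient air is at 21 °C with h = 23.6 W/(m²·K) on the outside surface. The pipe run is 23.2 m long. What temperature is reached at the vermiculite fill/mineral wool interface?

T ≈ 201 °C

Cylindrical conduction, so R = ln(r₂/r₁)/(2πkL) per layer, in series:
R_inner film = 1/(h_i·2πr₁L) = 1/(385×2π×0.065×23.2) = 2.741×10^-4 K/W
R_carbon steel pipe wall = ln(69.6/65)/(2π×50.1×23.2) = 9.363×10^-6 K/W
R_vermiculite fill = ln(91.6/69.6)/(2π×0.0769×23.2) = 0.0245 K/W
R_mineral wool = ln(121.6/91.6)/(2π×0.041×23.2) = 0.0474 K/W
R_outer film = 1/(h_o·2πr_oL) = 1/(23.6×2π×0.1216×23.2) = 0.00239 K/W
R_total = 0.07458 K/W
Q = ΔT/R_total = 269/0.07458
Q = 3610 W
T_interface = T_inner − Q·ΣR(inner→interface) = 290 − 3610×0.02479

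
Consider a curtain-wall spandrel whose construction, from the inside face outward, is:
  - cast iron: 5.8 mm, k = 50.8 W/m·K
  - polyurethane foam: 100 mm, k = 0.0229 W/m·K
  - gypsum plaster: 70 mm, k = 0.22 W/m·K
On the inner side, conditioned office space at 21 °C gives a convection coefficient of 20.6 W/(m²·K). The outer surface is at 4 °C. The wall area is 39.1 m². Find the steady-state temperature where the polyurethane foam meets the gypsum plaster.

T ≈ 5.14 °C

Series thermal resistances:
R_inner film = 1/(h_i·A) = 1/(20.6×39.1) = 0.001242 K/W
R_cast iron = L/(kA) = 0.0058/(50.8×39.1) = 2.92×10^-6 K/W
R_polyurethane foam = L/(kA) = 0.1/(0.0229×39.1) = 0.1117 K/W
R_gypsum plaster = L/(kA) = 0.07/(0.22×39.1) = 0.008138 K/W
R_total = 0.1211 K/W;  Q = ΔT/R_total = 17/0.1211 = 140.4 W
T_interface = T_inner − Q·ΣR(inner→interface) = 21 − 140×0.1129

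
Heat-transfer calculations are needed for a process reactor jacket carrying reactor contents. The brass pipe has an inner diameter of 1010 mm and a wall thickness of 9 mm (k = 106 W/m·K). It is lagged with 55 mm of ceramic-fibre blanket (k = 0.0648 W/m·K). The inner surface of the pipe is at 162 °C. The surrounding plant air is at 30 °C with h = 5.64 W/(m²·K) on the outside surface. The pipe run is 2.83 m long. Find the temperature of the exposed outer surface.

Radial resistances (cylindrical: R_cond = ln(r_o/r_i)/(2πkL), R_conv = 1/(h·2πrL)):
R_brass pipe wall = ln(514/505)/(2π×106×2.83) = 9.372×10^-6 K/W
R_ceramic-fibre blanket = ln(569/514)/(2π×0.0648×2.83) = 0.08823 K/W
R_outer film = 1/(h_o·2πr_oL) = 1/(5.64×2π×0.569×2.83) = 0.01752 K/W
R_total = 0.1058 K/W
Q = ΔT/R_total = 132/0.1058
Q = 1250 W
T_interface = T_inner − Q·ΣR(inner→interface) = 162 − 1250×0.08824

T ≈ 51.9 °C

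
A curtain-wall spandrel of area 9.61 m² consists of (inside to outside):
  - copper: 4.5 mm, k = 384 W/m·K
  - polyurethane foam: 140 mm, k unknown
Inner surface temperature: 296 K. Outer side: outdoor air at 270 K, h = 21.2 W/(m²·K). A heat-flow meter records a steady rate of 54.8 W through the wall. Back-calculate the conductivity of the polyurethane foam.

Model the wall as resistances in series:
R_copper = L/(kA) = 0.0045/(384×9.61) = 1.219×10^-6 K/W
R_outer film = 1/(h_o·A) = 1/(21.2×9.61) = 0.004908 K/W
Sum of known resistances R_other = 0.00491 K/W
Total R = ΔT/Q = 26/54.8 = 0.4745 K/W
R_polyurethane foam = R_total − R_other = 0.4695 K/W
k = L/(R·A) = 0.14/(0.4695×9.61)

k ≈ 0.031 W/(m·K)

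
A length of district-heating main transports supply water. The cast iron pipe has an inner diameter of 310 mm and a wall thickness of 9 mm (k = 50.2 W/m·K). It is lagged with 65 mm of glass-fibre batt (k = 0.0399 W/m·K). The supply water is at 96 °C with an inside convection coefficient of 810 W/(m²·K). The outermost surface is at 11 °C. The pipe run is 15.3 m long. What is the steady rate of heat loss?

Q ≈ 976 W

Cylindrical conduction, so R = ln(r₂/r₁)/(2πkL) per layer, in series:
R_inner film = 1/(h_i·2πr₁L) = 1/(810×2π×0.155×15.3) = 8.285×10^-5 K/W
R_cast iron pipe wall = ln(164/155)/(2π×50.2×15.3) = 1.17×10^-5 K/W
R_glass-fibre batt = ln(229/164)/(2π×0.0399×15.3) = 0.08704 K/W
R_total = 0.08713 K/W
Q = ΔT/R_total = 85/0.08713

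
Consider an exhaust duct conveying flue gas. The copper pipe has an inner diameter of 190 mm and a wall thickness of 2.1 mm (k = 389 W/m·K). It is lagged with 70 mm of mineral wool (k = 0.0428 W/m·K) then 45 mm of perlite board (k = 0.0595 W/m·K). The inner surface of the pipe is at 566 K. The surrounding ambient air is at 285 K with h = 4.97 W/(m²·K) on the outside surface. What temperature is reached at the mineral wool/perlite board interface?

T ≈ 364 K

For a radial system each layer contributes R = ln(r_out/r_in)/(2πkL); films add R = 1/(hA).
R_copper pipe wall = ln(97.1/95)/(2π×389×1) = 8.946×10^-6 K/W
R_mineral wool = ln(167.1/97.1)/(2π×0.0428×1) = 2.019 K/W
R_perlite board = ln(212.1/167.1)/(2π×0.0595×1) = 0.6379 K/W
R_outer film = 1/(h_o·2πr_oL) = 1/(4.97×2π×0.2121×1) = 0.151 K/W
R_total = 2.807 K/W
Q = ΔT/R_total = 281/2.807
Q = 100 W/m
T_interface = T_inner − Q·ΣR(inner→interface) = 566 − 100×2.019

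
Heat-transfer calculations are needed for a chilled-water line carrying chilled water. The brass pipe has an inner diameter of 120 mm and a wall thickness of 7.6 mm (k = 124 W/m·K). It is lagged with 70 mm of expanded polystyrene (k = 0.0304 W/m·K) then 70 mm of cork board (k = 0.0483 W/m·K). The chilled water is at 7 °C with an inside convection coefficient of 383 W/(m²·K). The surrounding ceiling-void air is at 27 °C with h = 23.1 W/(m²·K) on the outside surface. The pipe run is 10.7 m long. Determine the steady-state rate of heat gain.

Cylindrical conduction, so R = ln(r₂/r₁)/(2πkL) per layer, in series:
R_inner film = 1/(h_i·2πr₁L) = 1/(383×2π×0.06×10.7) = 6.473×10^-4 K/W
R_brass pipe wall = ln(67.6/60)/(2π×124×10.7) = 1.431×10^-5 K/W
R_expanded polystyrene = ln(137.6/67.6)/(2π×0.0304×10.7) = 0.3478 K/W
R_cork board = ln(207.6/137.6)/(2π×0.0483×10.7) = 0.1267 K/W
R_outer film = 1/(h_o·2πr_oL) = 1/(23.1×2π×0.2076×10.7) = 0.003102 K/W
R_total = 0.4782 K/W
Q = ΔT/R_total = 20/0.4782

Q ≈ 41.8 W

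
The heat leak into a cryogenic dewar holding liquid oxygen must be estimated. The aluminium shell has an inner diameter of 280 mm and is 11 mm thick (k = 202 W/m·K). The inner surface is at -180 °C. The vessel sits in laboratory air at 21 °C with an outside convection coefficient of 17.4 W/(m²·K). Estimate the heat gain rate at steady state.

Q ≈ 1000 W

Spherical conduction: R = (1/r_in − 1/r_out)/(4πk) per layer; series-sum.
R_aluminium shell = (1/0.14 − 1/0.151)/(4π×202) = 2.05×10^-4 K/W
R_outer film = 1/(h·4πr_o²) = 1/(17.4×4π×0.151²) = 0.2006 K/W
R_total = 0.2008 K/W
Q = ΔT/R_total = 201/0.2008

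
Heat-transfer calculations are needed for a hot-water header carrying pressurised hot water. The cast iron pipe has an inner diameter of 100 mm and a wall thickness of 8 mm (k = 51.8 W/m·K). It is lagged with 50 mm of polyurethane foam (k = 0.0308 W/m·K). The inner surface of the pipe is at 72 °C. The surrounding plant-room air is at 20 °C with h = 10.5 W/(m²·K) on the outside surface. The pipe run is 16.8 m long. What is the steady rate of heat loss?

Q ≈ 261 W

Treating each annulus and film as a series resistance:
R_cast iron pipe wall = ln(58/50)/(2π×51.8×16.8) = 2.714×10^-5 K/W
R_polyurethane foam = ln(108/58)/(2π×0.0308×16.8) = 0.1912 K/W
R_outer film = 1/(h_o·2πr_oL) = 1/(10.5×2π×0.108×16.8) = 0.008354 K/W
R_total = 0.1996 K/W
Q = ΔT/R_total = 52/0.1996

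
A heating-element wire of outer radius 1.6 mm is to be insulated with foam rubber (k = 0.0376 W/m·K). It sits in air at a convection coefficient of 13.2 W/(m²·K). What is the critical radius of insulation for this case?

r_cr ≈ 2.85 mm

For a cylinder r_cr = k/h = 0.0376/13.2
r_cr = 2.85 mm; since the bare radius (1.6 mm) is below r_cr, adding a thin layer of insulation will *increase* heat loss.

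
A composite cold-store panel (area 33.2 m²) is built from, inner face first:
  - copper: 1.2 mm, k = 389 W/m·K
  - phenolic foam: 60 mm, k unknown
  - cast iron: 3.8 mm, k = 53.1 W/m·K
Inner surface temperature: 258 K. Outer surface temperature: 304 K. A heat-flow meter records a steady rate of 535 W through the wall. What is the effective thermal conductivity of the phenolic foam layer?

k ≈ 0.021 W/(m·K)

Treating each layer as a thermal resistance in series:
R_copper = L/(kA) = 0.0012/(389×33.2) = 9.292×10^-8 K/W
R_cast iron = L/(kA) = 0.0038/(53.1×33.2) = 2.156×10^-6 K/W
Sum of known resistances R_other = 2.248×10^-6 K/W
Total R = ΔT/Q = 46/535 = 0.08598 K/W
R_phenolic foam = R_total − R_other = 0.08598 K/W
k = L/(R·A) = 0.06/(0.08598×33.2)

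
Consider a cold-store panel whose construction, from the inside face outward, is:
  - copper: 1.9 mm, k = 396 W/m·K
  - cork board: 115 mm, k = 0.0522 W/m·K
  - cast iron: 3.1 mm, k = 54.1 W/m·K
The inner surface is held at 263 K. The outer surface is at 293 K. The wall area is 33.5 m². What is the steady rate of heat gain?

Thermal resistances in series:
R_copper = L/(kA) = 0.0019/(396×33.5) = 1.432×10^-7 K/W
R_cork board = L/(kA) = 0.115/(0.0522×33.5) = 0.06576 K/W
R_cast iron = L/(kA) = 0.0031/(54.1×33.5) = 1.71×10^-6 K/W
R_total = 0.06576 K/W
Q = ΔT / R_total = 30 / 0.06576

Q ≈ 456 W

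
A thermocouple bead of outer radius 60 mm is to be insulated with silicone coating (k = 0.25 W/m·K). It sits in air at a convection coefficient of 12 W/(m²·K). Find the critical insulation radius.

For a sphere r_cr = 2k/h = 2×0.25/12
r_cr = 41.7 mm; since the bare radius (60 mm) is above r_cr, any added insulation will reduce heat loss.

r_cr ≈ 41.7 mm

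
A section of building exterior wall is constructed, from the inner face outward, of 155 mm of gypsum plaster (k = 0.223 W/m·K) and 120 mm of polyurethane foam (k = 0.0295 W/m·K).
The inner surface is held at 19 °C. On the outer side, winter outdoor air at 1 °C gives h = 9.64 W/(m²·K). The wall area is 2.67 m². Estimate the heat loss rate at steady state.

Series thermal resistances:
R_gypsum plaster = L/(kA) = 0.155/(0.223×2.67) = 0.2603 K/W
R_polyurethane foam = L/(kA) = 0.12/(0.0295×2.67) = 1.524 K/W
R_outer film = 1/(h_o·A) = 1/(9.64×2.67) = 0.03885 K/W
R_total = 1.823 K/W
Q = ΔT / R_total = 18 / 1.823

Q ≈ 9.88 W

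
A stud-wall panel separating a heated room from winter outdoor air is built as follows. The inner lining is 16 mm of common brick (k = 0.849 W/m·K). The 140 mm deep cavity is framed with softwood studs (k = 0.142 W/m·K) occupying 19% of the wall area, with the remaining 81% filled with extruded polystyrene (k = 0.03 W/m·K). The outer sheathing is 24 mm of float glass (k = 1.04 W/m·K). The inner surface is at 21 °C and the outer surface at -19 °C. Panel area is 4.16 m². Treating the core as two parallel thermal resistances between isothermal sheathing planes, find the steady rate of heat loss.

Q ≈ 60 W

Sheathing layers in series; stud and cavity paths in parallel between them.
R_inner = 0.016/(0.849×4.16) = 0.00453 K/W
R_stud  = 0.14/(0.142×0.19×4.16) = 1.247 K/W
R_cav   = 0.14/(0.03×0.81×4.16) = 1.385 K/W
1/R_core = 1/R_stud + 1/R_cav → R_core = 0.6563 K/W
R_outer = 0.024/(1.04×4.16) = 0.005547 K/W
R_total = 0.6664 K/W
Q = ΔT/R_total = 40/0.6664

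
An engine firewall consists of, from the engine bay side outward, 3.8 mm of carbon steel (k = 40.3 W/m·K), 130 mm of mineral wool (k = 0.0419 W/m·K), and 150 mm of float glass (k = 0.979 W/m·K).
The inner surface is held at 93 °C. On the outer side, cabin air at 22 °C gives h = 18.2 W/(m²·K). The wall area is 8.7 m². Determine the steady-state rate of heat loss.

Using the resistance-network approach (series):
R_carbon steel = L/(kA) = 0.0038/(40.3×8.7) = 1.084×10^-5 K/W
R_mineral wool = L/(kA) = 0.13/(0.0419×8.7) = 0.3566 K/W
R_float glass = L/(kA) = 0.15/(0.979×8.7) = 0.01761 K/W
R_outer film = 1/(h_o·A) = 1/(18.2×8.7) = 0.006316 K/W
R_total = 0.3806 K/W
Q = ΔT / R_total = 71 / 0.3806

Q ≈ 187 W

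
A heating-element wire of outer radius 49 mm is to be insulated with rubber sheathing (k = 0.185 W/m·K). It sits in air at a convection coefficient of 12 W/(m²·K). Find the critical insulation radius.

r_cr ≈ 15.4 mm

For a cylinder r_cr = k/h = 0.185/12
r_cr = 15.4 mm; since the bare radius (49 mm) is above r_cr, any added insulation will reduce heat loss.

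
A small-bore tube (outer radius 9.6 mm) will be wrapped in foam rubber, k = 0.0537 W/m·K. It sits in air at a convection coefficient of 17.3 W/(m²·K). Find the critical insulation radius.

r_cr ≈ 3.1 mm

For a cylinder r_cr = k/h = 0.0537/17.3
r_cr = 3.1 mm; since the bare radius (9.6 mm) is above r_cr, any added insulation will reduce heat loss.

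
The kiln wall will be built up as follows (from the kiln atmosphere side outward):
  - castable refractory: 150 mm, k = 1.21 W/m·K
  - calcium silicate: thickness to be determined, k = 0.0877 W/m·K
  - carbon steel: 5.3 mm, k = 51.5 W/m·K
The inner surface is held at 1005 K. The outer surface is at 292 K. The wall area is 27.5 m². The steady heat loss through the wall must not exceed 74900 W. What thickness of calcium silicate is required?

L ≈ 12.1 mm

Thermal resistances in series:
R_castable refractory = L/(kA) = 0.15/(1.21×27.5) = 0.004508 K/W
R_carbon steel = L/(kA) = 0.0053/(51.5×27.5) = 3.742×10^-6 K/W
Sum of the known resistances R_other = 0.004512 K/W
Required total resistance R_tot = ΔT/Q_allow = 713/74900 = 0.009519 K/W
R_calcium silicate = R_tot − R_other = 0.005008 K/W
L = R·k·A = 0.005008×0.0877×27.5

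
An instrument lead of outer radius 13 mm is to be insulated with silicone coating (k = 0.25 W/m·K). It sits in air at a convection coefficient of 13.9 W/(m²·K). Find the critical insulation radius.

For a cylinder r_cr = k/h = 0.25/13.9
r_cr = 18 mm; since the bare radius (13 mm) is below r_cr, adding a thin layer of insulation will *increase* heat loss.

r_cr ≈ 18 mm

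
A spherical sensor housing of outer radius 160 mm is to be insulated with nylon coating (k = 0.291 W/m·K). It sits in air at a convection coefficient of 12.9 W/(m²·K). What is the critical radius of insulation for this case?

For a sphere r_cr = 2k/h = 2×0.291/12.9
r_cr = 45.1 mm; since the bare radius (160 mm) is above r_cr, any added insulation will reduce heat loss.

r_cr ≈ 45.1 mm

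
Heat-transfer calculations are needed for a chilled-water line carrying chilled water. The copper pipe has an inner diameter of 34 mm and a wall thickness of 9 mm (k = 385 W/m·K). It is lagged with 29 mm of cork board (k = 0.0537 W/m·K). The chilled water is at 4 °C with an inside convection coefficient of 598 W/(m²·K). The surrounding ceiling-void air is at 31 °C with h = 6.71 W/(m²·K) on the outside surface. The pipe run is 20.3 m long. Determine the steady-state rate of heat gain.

Q ≈ 205 W

For a radial system each layer contributes R = ln(r_out/r_in)/(2πkL); films add R = 1/(hA).
R_inner film = 1/(h_i·2πr₁L) = 1/(598×2π×0.017×20.3) = 7.712×10^-4 K/W
R_copper pipe wall = ln(26/17)/(2π×385×20.3) = 8.652×10^-6 K/W
R_cork board = ln(55/26)/(2π×0.0537×20.3) = 0.1094 K/W
R_outer film = 1/(h_o·2πr_oL) = 1/(6.71×2π×0.055×20.3) = 0.02124 K/W
R_total = 0.1314 K/W
Q = ΔT/R_total = 27/0.1314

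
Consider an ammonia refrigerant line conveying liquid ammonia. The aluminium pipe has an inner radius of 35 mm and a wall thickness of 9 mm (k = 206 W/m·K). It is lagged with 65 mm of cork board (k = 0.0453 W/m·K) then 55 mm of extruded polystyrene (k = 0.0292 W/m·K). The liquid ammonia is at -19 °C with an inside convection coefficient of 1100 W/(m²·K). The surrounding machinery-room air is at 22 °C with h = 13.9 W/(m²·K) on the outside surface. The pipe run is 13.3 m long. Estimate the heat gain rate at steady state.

Radial resistances (cylindrical: R_cond = ln(r_o/r_i)/(2πkL), R_conv = 1/(h·2πrL)):
R_inner film = 1/(h_i·2πr₁L) = 1/(1100×2π×0.035×13.3) = 3.108×10^-4 K/W
R_aluminium pipe wall = ln(44/35)/(2π×206×13.3) = 1.329×10^-5 K/W
R_cork board = ln(109/44)/(2π×0.0453×13.3) = 0.2396 K/W
R_extruded polystyrene = ln(164/109)/(2π×0.0292×13.3) = 0.1674 K/W
R_outer film = 1/(h_o·2πr_oL) = 1/(13.9×2π×0.164×13.3) = 0.005249 K/W
R_total = 0.4126 K/W
Q = ΔT/R_total = 41/0.4126

Q ≈ 99.4 W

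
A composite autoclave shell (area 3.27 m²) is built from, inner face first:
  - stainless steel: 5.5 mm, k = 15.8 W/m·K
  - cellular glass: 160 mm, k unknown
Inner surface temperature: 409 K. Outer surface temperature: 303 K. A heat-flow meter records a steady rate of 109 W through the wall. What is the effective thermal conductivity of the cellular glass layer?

k ≈ 0.0503 W/(m·K)

Thermal resistances in series:
R_stainless steel = L/(kA) = 0.0055/(15.8×3.27) = 1.065×10^-4 K/W
Sum of known resistances R_other = 1.065×10^-4 K/W
Total R = ΔT/Q = 106/109 = 0.9725 K/W
R_cellular glass = R_total − R_other = 0.9724 K/W
k = L/(R·A) = 0.16/(0.9724×3.27)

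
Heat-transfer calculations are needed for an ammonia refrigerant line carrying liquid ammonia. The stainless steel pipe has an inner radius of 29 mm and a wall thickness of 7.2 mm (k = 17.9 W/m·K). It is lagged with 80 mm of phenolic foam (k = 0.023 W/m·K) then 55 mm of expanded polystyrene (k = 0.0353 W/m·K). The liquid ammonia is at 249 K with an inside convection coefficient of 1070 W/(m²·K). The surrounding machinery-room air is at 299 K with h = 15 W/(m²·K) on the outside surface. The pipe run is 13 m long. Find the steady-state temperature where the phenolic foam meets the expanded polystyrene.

Radial resistances (cylindrical: R_cond = ln(r_o/r_i)/(2πkL), R_conv = 1/(h·2πrL)):
R_inner film = 1/(h_i·2πr₁L) = 1/(1070×2π×0.029×13) = 3.945×10^-4 K/W
R_stainless steel pipe wall = ln(36.2/29)/(2π×17.9×13) = 1.517×10^-4 K/W
R_phenolic foam = ln(116.2/36.2)/(2π×0.023×13) = 0.6208 K/W
R_expanded polystyrene = ln(171.2/116.2)/(2π×0.0353×13) = 0.1344 K/W
R_outer film = 1/(h_o·2πr_oL) = 1/(15×2π×0.1712×13) = 0.004767 K/W
R_total = 0.7605 K/W
Q = ΔT/R_total = 50/0.7605
Q = 65.7 W
T_interface = T_inner + Q·ΣR(inner→interface) = 249 + 65.7×0.6213

T ≈ 290 K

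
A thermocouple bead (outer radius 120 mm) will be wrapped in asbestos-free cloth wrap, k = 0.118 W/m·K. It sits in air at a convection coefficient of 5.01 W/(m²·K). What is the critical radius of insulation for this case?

r_cr ≈ 47.1 mm

For a sphere r_cr = 2k/h = 2×0.118/5.01
r_cr = 47.1 mm; since the bare radius (120 mm) is above r_cr, any added insulation will reduce heat loss.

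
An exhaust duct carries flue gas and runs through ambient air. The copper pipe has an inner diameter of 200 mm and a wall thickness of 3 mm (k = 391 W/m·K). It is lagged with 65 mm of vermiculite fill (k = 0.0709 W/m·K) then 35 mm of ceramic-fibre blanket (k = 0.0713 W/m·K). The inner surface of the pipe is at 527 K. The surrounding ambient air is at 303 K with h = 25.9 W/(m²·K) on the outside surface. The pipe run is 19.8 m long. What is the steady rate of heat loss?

Per-layer cylindrical resistances, series-summed:
R_copper pipe wall = ln(103/100)/(2π×391×19.8) = 6.077×10^-7 K/W
R_vermiculite fill = ln(168/103)/(2π×0.0709×19.8) = 0.05547 K/W
R_ceramic-fibre blanket = ln(203/168)/(2π×0.0713×19.8) = 0.02133 K/W
R_outer film = 1/(h_o·2πr_oL) = 1/(25.9×2π×0.203×19.8) = 0.001529 K/W
R_total = 0.07833 K/W
Q = ΔT/R_total = 224/0.07833

Q ≈ 2860 W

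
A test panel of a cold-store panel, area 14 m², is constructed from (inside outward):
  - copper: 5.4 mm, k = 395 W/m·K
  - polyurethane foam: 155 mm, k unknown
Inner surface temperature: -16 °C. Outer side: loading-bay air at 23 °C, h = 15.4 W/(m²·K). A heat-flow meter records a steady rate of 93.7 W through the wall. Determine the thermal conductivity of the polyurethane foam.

k ≈ 0.0269 W/(m·K)

Model the wall as resistances in series:
R_copper = L/(kA) = 0.0054/(395×14) = 9.765×10^-7 K/W
R_outer film = 1/(h_o·A) = 1/(15.4×14) = 0.004638 K/W
Sum of known resistances R_other = 0.004639 K/W
Total R = ΔT/Q = 39/93.7 = 0.4162 K/W
R_polyurethane foam = R_total − R_other = 0.4116 K/W
k = L/(R·A) = 0.155/(0.4116×14)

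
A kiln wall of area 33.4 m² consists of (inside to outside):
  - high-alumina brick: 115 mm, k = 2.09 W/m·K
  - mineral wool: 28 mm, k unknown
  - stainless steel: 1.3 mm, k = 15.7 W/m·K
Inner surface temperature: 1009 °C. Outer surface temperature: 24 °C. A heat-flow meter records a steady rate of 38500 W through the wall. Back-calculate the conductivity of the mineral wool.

Model the wall as resistances in series:
R_high-alumina brick = L/(kA) = 0.115/(2.09×33.4) = 0.001647 K/W
R_stainless steel = L/(kA) = 0.0013/(15.7×33.4) = 2.479×10^-6 K/W
Sum of known resistances R_other = 0.00165 K/W
Total R = ΔT/Q = 985/38500 = 0.02558 K/W
R_mineral wool = R_total − R_other = 0.02393 K/W
k = L/(R·A) = 0.028/(0.02393×33.4)

k ≈ 0.035 W/(m·K)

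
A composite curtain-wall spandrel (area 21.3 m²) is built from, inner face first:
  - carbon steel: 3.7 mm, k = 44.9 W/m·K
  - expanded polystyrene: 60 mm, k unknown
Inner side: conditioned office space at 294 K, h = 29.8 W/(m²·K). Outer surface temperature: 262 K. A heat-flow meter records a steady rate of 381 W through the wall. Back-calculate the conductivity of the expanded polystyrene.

Treating each layer as a thermal resistance in series:
R_inner film = 1/(h_i·A) = 1/(29.8×21.3) = 0.001575 K/W
R_carbon steel = L/(kA) = 0.0037/(44.9×21.3) = 3.869×10^-6 K/W
Sum of known resistances R_other = 0.001579 K/W
Total R = ΔT/Q = 32/381 = 0.08399 K/W
R_expanded polystyrene = R_total − R_other = 0.08241 K/W
k = L/(R·A) = 0.06/(0.08241×21.3)

k ≈ 0.0342 W/(m·K)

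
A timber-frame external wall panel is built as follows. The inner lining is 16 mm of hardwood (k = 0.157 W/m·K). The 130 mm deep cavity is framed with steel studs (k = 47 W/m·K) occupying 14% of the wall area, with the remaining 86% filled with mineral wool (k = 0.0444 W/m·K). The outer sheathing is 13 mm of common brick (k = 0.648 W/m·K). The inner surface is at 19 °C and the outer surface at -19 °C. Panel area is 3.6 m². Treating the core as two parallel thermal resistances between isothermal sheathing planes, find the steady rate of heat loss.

Sheathing layers in series; stud and cavity paths in parallel between them.
R_inner = 0.016/(0.157×3.6) = 0.02831 K/W
R_stud  = 0.13/(47×0.14×3.6) = 0.005488 K/W
R_cav   = 0.13/(0.0444×0.86×3.6) = 0.9457 K/W
1/R_core = 1/R_stud + 1/R_cav → R_core = 0.005456 K/W
R_outer = 0.013/(0.648×3.6) = 0.005573 K/W
R_total = 0.03934 K/W
Q = ΔT/R_total = 38/0.03934

Q ≈ 966 W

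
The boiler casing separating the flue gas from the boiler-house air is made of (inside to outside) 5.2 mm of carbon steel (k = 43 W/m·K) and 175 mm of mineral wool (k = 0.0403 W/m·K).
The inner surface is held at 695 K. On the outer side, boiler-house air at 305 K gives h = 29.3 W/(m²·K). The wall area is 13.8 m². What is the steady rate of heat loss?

Series thermal resistances:
R_carbon steel = L/(kA) = 0.0052/(43×13.8) = 8.763×10^-6 K/W
R_mineral wool = L/(kA) = 0.175/(0.0403×13.8) = 0.3147 K/W
R_outer film = 1/(h_o·A) = 1/(29.3×13.8) = 0.002473 K/W
R_total = 0.3172 K/W
Q = ΔT / R_total = 390 / 0.3172

Q ≈ 1230 W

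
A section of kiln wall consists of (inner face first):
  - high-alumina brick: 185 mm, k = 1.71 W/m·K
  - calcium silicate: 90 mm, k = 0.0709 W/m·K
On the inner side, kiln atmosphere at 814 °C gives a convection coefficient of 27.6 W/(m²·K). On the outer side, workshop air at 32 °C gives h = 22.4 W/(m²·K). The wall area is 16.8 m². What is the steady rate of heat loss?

Q ≈ 9010 W

Series thermal resistances:
R_inner film = 1/(h_i·A) = 1/(27.6×16.8) = 0.002157 K/W
R_high-alumina brick = L/(kA) = 0.185/(1.71×16.8) = 0.00644 K/W
R_calcium silicate = L/(kA) = 0.09/(0.0709×16.8) = 0.07556 K/W
R_outer film = 1/(h_o·A) = 1/(22.4×16.8) = 0.002657 K/W
R_total = 0.08681 K/W
Q = ΔT / R_total = 782 / 0.08681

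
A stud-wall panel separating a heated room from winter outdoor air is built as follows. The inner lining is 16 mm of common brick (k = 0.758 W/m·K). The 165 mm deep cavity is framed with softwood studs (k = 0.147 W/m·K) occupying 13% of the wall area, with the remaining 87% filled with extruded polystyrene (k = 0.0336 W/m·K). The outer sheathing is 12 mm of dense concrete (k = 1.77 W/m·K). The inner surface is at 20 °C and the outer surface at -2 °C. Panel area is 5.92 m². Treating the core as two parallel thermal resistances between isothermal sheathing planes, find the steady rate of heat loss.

Q ≈ 37.8 W

Sheathing layers in series; stud and cavity paths in parallel between them.
R_inner = 0.016/(0.758×5.92) = 0.003566 K/W
R_stud  = 0.165/(0.147×0.13×5.92) = 1.458 K/W
R_cav   = 0.165/(0.0336×0.87×5.92) = 0.9535 K/W
1/R_core = 1/R_stud + 1/R_cav → R_core = 0.5766 K/W
R_outer = 0.012/(1.77×5.92) = 0.001145 K/W
R_total = 0.5813 K/W
Q = ΔT/R_total = 22/0.5813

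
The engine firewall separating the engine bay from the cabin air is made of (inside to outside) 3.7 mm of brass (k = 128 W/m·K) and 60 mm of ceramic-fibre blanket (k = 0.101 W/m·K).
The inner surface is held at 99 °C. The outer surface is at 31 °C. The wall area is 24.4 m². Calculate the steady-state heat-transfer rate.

Q ≈ 2790 W

Thermal resistances in series:
R_brass = L/(kA) = 0.0037/(128×24.4) = 1.185×10^-6 K/W
R_ceramic-fibre blanket = L/(kA) = 0.06/(0.101×24.4) = 0.02435 K/W
R_total = 0.02435 K/W
Q = ΔT / R_total = 68 / 0.02435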